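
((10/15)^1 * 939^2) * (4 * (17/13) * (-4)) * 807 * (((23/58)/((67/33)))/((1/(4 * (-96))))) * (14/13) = 263240922766897152/328367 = 801666801983.44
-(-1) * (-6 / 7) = -6 / 7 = -0.86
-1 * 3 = -3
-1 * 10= -10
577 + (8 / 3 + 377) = 2870 / 3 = 956.67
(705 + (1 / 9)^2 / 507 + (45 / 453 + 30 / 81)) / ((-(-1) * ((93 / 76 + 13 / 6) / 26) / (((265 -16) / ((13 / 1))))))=55191219628216 / 532607049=103624.65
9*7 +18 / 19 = 1215 / 19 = 63.95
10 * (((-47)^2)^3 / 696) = 53896076645 / 348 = 154873783.46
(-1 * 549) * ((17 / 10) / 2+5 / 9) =-15433 / 20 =-771.65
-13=-13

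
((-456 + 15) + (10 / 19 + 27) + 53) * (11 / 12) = -25113 / 76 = -330.43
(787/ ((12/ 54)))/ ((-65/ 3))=-21249/ 130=-163.45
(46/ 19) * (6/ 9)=92/ 57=1.61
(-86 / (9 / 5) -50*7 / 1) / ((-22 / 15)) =8950 / 33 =271.21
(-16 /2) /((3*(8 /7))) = -7 /3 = -2.33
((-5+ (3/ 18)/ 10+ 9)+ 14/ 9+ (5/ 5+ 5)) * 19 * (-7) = -277039/ 180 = -1539.11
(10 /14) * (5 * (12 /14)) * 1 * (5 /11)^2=3750 /5929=0.63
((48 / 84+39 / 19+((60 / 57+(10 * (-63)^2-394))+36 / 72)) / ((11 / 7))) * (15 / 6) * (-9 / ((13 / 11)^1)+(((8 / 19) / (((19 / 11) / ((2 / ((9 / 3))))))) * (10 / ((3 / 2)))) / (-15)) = -4628702105425 / 9630036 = -480652.63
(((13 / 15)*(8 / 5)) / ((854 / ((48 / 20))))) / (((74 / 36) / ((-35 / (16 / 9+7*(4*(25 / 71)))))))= -0.01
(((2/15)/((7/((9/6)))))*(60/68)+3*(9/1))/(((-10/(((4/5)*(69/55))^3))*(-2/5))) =16903759104/2474828125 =6.83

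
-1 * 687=-687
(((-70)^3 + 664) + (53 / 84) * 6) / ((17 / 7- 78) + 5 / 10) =4792651 / 1051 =4560.09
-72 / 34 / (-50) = 18 / 425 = 0.04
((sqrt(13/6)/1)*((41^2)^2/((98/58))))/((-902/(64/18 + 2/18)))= -1998709*sqrt(78)/1764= -10006.87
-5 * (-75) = 375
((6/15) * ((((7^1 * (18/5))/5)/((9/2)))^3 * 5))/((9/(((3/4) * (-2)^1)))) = -21952/46875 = -0.47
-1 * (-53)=53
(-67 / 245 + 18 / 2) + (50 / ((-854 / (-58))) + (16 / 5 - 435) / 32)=-131175 / 95648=-1.37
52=52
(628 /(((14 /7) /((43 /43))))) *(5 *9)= 14130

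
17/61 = 0.28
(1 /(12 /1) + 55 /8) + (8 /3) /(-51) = 8453 /1224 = 6.91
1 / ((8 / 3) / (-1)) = -3 / 8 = -0.38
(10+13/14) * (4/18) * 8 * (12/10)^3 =29376/875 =33.57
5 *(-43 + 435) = 1960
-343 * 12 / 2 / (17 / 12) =-24696 / 17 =-1452.71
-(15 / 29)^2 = -0.27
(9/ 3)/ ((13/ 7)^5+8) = 16807/ 168583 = 0.10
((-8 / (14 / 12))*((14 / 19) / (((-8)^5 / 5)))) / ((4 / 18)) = 135 / 38912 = 0.00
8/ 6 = 4/ 3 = 1.33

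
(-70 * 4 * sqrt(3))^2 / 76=58800 / 19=3094.74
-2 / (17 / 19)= -38 / 17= -2.24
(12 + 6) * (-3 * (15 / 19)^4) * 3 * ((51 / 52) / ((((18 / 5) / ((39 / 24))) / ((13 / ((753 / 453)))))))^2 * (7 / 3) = -1760.24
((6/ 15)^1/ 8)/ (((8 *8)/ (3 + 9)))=3/ 320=0.01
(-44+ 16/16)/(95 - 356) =43/261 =0.16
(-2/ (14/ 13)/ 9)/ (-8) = 13/ 504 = 0.03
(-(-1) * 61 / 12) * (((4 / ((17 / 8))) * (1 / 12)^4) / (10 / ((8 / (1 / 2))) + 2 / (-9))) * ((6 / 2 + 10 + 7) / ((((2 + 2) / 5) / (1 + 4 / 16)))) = 7625 / 212976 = 0.04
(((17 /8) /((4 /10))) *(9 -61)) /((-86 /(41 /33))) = 45305 /11352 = 3.99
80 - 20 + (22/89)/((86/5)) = 229675/3827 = 60.01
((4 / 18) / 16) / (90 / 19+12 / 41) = 779 / 282096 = 0.00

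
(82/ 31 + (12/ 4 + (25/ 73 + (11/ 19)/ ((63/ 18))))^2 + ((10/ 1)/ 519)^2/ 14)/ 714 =5883941834412568/ 281004728452753347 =0.02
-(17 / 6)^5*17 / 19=-24137569 / 147744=-163.37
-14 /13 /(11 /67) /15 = -938 /2145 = -0.44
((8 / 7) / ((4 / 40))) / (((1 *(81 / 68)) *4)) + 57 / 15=17573 / 2835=6.20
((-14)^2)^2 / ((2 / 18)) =345744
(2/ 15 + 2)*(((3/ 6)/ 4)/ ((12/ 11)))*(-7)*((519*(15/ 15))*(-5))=13321/ 3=4440.33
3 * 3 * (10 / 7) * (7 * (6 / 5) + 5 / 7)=5742 / 49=117.18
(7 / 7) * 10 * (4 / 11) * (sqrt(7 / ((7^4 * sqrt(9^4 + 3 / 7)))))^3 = 4 * 321510^(1 / 4) / 121305723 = 0.00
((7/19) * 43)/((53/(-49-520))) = -171269/1007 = -170.08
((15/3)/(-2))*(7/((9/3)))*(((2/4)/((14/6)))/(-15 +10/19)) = 19/220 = 0.09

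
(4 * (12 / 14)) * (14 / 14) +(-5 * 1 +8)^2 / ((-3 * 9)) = 65 / 21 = 3.10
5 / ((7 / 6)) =30 / 7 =4.29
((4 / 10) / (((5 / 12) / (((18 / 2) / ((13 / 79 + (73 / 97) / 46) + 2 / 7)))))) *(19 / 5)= 10126562544 / 143925875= 70.36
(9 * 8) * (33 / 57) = 792 / 19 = 41.68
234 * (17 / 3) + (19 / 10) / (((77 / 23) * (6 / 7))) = 875597 / 660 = 1326.66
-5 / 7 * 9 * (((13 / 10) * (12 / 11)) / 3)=-3.04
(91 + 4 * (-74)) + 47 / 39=-7948 / 39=-203.79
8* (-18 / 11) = -13.09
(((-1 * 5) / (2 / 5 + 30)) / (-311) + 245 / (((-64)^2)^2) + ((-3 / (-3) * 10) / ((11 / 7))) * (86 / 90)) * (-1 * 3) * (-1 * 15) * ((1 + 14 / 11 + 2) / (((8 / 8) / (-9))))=-126234935117860545 / 11995524890624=-10523.50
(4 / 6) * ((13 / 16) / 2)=13 / 48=0.27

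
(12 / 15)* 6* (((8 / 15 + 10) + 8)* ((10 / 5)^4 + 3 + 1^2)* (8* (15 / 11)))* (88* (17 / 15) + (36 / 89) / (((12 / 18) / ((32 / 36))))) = 9526833152 / 4895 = 1946237.62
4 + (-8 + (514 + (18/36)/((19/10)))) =9695/19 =510.26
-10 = -10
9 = 9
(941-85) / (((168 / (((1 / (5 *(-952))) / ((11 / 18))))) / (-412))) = 33063 / 45815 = 0.72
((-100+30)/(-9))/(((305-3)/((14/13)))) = 490/17667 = 0.03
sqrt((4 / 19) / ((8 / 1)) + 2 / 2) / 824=sqrt(1482) / 31312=0.00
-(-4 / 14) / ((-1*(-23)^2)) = -2 / 3703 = -0.00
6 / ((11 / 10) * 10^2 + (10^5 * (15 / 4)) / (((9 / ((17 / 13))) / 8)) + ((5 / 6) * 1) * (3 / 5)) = 468 / 34008619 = 0.00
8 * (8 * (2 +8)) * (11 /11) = 640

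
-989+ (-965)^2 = 930236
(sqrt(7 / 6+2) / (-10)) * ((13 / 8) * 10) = -13 * sqrt(114) / 48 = -2.89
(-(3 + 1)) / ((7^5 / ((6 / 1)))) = -24 / 16807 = -0.00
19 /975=0.02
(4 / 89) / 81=4 / 7209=0.00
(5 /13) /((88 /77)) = 35 /104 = 0.34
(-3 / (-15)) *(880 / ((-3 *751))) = -0.08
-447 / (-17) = 447 / 17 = 26.29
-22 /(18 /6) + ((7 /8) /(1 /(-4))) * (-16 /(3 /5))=86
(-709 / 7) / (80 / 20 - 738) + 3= 16123 / 5138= 3.14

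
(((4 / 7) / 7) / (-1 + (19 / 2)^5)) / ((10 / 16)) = 1024 / 606636415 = 0.00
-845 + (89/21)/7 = -124126/147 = -844.39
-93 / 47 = -1.98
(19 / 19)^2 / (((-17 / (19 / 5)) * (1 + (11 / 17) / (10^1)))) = -38 / 181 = -0.21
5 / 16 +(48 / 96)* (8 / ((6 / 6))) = 69 / 16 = 4.31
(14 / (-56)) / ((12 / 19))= -19 / 48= -0.40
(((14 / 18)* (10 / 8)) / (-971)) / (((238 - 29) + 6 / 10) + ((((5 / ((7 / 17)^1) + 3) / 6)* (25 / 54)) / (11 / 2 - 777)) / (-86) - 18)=-731497725 / 139978782163726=-0.00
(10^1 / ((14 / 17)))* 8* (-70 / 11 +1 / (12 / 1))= -610.09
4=4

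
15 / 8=1.88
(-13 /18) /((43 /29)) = -377 /774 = -0.49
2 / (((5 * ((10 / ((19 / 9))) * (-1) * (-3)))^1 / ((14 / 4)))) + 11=11.10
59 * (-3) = -177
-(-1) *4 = 4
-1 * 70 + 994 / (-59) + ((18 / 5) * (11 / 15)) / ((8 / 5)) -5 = -90.20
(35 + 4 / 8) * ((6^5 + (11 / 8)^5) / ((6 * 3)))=18102516349 / 1179648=15345.69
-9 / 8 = -1.12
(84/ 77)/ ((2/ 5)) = 30/ 11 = 2.73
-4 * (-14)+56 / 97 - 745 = -66777 / 97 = -688.42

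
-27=-27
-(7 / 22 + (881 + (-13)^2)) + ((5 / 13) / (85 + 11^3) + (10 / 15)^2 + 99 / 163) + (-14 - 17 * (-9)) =-90131483821 / 99016632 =-910.27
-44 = -44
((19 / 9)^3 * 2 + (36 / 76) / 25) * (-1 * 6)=-13045222 / 115425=-113.02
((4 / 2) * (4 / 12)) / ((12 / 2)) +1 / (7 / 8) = 79 / 63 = 1.25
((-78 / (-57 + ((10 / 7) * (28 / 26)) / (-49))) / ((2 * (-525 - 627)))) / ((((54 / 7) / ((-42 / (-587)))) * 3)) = -405769 / 221098875264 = -0.00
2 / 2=1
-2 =-2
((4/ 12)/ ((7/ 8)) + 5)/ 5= 113/ 105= 1.08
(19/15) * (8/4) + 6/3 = 68/15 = 4.53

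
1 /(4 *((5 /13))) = 0.65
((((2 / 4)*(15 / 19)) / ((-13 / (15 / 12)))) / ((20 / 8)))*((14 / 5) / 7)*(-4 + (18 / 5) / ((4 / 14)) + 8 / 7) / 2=-1023 / 34580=-0.03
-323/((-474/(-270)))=-183.99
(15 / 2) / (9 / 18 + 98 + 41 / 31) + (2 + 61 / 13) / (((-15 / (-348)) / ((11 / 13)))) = 229148731 / 1743235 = 131.45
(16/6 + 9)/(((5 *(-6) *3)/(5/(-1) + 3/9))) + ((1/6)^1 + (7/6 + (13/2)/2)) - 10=-1559/324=-4.81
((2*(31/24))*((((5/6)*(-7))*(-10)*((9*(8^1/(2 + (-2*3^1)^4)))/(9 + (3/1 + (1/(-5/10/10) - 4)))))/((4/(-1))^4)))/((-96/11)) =5425/17399808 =0.00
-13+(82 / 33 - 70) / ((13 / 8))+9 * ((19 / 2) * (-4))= -170119 / 429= -396.55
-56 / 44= -14 / 11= -1.27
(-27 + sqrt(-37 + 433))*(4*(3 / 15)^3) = -108 / 125 + 24*sqrt(11) / 125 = -0.23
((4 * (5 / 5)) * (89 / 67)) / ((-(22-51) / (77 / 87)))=27412 / 169041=0.16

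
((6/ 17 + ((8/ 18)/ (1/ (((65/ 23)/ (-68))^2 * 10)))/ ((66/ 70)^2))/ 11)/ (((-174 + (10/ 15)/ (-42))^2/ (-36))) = -955702425762/ 24456280028078459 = -0.00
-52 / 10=-26 / 5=-5.20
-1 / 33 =-0.03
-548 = -548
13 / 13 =1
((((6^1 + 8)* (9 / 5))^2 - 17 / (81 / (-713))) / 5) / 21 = 1588981 / 212625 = 7.47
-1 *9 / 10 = -9 / 10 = -0.90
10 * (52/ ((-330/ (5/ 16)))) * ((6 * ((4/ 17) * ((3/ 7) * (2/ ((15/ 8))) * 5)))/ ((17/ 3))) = -6240/ 22253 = -0.28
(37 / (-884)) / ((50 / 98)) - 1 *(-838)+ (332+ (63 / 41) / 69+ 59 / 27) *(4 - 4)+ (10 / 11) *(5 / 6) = 611646071 / 729300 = 838.68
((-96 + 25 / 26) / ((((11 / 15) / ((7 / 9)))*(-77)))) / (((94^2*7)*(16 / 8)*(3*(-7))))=-1765 / 3502555056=-0.00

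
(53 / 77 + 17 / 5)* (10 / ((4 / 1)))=787 / 77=10.22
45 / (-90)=-1 / 2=-0.50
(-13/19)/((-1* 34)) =13/646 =0.02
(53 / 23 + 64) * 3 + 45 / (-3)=4230 / 23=183.91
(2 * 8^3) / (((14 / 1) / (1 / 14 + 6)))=21760 / 49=444.08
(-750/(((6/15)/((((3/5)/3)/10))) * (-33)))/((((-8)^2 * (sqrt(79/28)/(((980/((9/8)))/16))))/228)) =116375 * sqrt(553)/20856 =131.22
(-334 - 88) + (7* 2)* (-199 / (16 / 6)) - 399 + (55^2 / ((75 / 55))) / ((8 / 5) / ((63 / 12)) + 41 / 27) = -649.08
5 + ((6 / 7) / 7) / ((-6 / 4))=241 / 49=4.92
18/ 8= 9/ 4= 2.25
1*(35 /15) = 7 /3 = 2.33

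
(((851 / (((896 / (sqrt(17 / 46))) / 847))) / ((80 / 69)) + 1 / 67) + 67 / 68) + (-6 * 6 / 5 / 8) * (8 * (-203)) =308913 * sqrt(782) / 20480 + 33318033 / 22780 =1884.40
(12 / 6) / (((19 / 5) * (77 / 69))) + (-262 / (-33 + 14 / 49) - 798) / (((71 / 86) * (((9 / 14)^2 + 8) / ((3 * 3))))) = -565250083206 / 552459523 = -1023.15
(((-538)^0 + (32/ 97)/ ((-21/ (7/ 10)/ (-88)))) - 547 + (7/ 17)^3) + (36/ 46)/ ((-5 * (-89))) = -7974304354693/ 14632805505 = -544.96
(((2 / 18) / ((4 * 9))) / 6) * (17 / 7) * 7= 17 / 1944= 0.01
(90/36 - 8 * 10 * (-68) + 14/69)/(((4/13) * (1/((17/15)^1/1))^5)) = 13863780498113/419175000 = 33073.97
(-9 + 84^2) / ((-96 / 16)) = -2349 / 2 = -1174.50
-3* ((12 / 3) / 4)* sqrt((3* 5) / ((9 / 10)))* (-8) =40* sqrt(6) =97.98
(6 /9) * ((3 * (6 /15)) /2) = 2 /5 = 0.40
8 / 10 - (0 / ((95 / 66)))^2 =4 / 5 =0.80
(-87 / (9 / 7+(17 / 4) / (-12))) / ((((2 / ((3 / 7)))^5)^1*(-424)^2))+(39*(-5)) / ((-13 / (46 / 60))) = 3107391961601 / 270208002176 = 11.50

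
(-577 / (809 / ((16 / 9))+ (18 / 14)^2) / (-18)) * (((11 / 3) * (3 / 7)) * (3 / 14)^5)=19041 / 382095140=0.00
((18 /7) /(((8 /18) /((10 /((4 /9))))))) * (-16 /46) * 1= -7290 /161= -45.28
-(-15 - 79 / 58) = 949 / 58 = 16.36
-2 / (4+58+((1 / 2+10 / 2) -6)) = -4 / 123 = -0.03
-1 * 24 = -24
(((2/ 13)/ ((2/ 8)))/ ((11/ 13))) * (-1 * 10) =-80/ 11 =-7.27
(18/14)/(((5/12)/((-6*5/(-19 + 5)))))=324/49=6.61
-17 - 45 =-62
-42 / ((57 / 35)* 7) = -70 / 19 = -3.68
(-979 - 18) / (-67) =997 / 67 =14.88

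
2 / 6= 1 / 3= 0.33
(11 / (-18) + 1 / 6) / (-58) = 2 / 261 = 0.01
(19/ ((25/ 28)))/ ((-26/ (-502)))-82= 328.87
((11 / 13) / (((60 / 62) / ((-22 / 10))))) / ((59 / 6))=-3751 / 19175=-0.20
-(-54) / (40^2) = 27 / 800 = 0.03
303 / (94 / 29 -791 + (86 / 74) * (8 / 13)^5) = -120714408867 / 313800115949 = -0.38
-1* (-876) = 876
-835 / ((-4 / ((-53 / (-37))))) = 44255 / 148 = 299.02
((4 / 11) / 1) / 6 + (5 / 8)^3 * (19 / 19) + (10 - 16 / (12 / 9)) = -1.70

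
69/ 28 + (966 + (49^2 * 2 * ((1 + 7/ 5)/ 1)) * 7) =11429889/ 140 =81642.06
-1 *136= -136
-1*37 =-37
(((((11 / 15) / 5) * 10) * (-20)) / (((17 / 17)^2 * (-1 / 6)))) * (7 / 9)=1232 / 9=136.89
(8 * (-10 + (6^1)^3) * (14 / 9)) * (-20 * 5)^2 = 230720000 / 9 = 25635555.56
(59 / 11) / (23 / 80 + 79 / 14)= 33040 / 36531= 0.90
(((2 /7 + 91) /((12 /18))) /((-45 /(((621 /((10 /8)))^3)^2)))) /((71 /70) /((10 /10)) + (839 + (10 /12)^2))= -900661622225856718086144 /16551453125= -54415863998397.83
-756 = -756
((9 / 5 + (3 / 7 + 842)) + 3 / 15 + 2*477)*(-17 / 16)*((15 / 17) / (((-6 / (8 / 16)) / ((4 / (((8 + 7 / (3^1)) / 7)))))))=380.72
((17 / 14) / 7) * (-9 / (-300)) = 51 / 9800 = 0.01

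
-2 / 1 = -2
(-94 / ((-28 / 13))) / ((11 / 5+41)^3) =76375 / 141087744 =0.00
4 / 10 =2 / 5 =0.40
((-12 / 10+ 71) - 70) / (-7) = 1 / 35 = 0.03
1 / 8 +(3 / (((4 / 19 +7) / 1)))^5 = 53075260913 / 386093795656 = 0.14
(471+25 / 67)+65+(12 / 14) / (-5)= 1257393 / 2345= 536.20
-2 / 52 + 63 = 1637 / 26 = 62.96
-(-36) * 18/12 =54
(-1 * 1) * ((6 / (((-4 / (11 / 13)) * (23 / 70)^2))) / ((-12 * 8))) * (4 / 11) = -1225 / 27508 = -0.04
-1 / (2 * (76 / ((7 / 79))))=-7 / 12008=-0.00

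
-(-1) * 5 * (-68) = -340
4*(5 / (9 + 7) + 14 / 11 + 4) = 983 / 44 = 22.34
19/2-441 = -863/2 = -431.50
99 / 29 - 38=-1003 / 29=-34.59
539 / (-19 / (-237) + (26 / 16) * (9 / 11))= 11241384 / 29401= 382.35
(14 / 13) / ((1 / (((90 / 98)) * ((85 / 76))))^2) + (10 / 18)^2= 1507020425 / 1043084952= 1.44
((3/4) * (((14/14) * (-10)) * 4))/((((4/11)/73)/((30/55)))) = -3285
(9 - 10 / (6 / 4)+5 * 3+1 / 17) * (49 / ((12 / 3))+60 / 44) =236.77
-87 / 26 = -3.35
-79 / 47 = -1.68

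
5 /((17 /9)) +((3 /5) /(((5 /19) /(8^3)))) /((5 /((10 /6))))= 166501 /425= 391.77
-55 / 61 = -0.90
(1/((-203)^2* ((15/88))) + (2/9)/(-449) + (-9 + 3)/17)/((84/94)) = -117517800968/297248140665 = -0.40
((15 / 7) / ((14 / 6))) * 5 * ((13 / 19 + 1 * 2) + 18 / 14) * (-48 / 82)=-2851200 / 267197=-10.67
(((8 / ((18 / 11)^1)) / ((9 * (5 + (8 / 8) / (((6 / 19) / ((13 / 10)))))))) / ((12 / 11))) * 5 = 12100 / 44307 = 0.27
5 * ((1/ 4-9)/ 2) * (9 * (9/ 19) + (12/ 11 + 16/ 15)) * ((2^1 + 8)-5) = -3522575/ 5016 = -702.27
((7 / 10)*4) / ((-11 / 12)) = -168 / 55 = -3.05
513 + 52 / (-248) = 31793 / 62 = 512.79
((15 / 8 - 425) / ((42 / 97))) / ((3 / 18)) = -5863.30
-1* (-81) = 81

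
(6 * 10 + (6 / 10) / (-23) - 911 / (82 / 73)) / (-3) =7082291 / 28290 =250.35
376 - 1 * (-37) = 413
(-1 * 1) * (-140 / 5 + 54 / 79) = 2158 / 79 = 27.32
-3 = -3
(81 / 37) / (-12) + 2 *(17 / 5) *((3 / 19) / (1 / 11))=163491 / 14060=11.63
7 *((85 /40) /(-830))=-119 /6640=-0.02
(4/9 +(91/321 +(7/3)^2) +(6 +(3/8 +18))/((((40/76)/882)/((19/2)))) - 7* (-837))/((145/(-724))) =-1098576338473/558540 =-1966871.38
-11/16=-0.69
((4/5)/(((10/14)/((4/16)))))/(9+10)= 7/475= 0.01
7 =7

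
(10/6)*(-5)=-25/3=-8.33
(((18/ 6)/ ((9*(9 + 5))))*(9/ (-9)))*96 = -2.29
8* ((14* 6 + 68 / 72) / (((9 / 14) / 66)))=1883728 / 27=69767.70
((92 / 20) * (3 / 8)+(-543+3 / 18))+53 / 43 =-2785759 / 5160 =-539.88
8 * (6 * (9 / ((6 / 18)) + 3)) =1440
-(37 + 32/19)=-735/19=-38.68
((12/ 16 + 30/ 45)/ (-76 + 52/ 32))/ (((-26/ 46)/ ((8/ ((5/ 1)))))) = 368/ 6825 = 0.05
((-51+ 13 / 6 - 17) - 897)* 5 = -28885 / 6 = -4814.17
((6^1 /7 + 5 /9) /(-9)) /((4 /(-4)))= 89 /567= 0.16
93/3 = 31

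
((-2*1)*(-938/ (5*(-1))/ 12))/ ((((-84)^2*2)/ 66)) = -737/ 5040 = -0.15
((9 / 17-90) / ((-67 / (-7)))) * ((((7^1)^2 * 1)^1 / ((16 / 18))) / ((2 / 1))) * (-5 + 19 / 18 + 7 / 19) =638042769 / 692512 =921.35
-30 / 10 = -3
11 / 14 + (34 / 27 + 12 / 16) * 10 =3946 / 189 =20.88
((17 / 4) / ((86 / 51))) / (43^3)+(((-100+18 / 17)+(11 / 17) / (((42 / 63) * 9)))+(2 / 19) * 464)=-77934938177 / 1558973256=-49.99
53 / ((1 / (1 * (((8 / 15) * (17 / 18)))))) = 3604 / 135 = 26.70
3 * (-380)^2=433200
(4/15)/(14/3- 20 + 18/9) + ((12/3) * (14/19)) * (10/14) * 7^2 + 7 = 110.14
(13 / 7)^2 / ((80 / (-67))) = -11323 / 3920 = -2.89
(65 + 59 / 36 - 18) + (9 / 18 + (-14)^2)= 8825 / 36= 245.14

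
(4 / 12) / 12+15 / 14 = 277 / 252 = 1.10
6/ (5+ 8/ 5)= 10/ 11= 0.91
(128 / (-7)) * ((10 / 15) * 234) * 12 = -239616 / 7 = -34230.86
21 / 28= 0.75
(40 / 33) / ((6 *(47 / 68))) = 0.29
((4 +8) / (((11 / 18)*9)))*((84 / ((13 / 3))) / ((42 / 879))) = 885.15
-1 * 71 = -71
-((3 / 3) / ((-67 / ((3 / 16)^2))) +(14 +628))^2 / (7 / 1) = -121254783980625 / 2059337728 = -58880.48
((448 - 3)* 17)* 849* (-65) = -417474525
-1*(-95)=95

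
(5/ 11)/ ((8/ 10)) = 25/ 44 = 0.57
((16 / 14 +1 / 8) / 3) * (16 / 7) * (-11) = -1562 / 147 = -10.63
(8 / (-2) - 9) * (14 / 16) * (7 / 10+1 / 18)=-1547 / 180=-8.59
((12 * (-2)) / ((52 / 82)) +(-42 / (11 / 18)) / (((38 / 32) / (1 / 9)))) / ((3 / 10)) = -401000 / 2717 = -147.59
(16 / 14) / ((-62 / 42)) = -24 / 31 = -0.77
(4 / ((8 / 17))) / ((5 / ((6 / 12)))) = 17 / 20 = 0.85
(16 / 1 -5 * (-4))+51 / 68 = 147 / 4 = 36.75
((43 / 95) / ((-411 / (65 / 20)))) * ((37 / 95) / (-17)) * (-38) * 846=-2916303 / 1106275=-2.64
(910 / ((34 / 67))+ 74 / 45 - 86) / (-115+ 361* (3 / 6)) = 2614586 / 100215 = 26.09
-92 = -92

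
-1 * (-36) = 36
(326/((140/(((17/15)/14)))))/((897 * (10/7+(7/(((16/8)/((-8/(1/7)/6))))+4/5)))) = -163/23609040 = -0.00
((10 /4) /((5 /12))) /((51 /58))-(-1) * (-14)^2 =202.82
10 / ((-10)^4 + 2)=5 / 5001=0.00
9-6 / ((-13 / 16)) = 213 / 13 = 16.38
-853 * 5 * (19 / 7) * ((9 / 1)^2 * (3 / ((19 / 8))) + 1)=-8372195 / 7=-1196027.86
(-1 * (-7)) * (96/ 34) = 336/ 17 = 19.76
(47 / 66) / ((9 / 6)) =47 / 99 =0.47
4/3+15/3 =19/3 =6.33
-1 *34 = -34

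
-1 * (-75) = 75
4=4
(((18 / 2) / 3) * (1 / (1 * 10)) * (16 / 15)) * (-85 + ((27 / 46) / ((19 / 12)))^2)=-129648968 / 4774225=-27.16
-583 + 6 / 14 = -4078 / 7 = -582.57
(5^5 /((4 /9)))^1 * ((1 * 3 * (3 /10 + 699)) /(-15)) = -7867125 /8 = -983390.62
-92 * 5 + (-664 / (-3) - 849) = -3263 / 3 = -1087.67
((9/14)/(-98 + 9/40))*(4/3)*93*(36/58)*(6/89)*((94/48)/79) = -4720680/5582142923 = -0.00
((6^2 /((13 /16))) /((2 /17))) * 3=14688 /13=1129.85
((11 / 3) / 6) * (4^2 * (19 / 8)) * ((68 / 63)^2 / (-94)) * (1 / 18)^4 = -60401 / 22030355214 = -0.00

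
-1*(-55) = 55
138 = 138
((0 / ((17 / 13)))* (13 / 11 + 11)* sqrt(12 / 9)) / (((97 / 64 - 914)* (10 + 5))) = 0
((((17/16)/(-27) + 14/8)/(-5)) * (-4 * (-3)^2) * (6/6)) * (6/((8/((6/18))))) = 739/240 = 3.08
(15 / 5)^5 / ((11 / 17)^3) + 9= 1205838 / 1331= 905.96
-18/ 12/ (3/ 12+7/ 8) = -4/ 3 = -1.33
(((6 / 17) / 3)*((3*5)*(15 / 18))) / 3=25 / 51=0.49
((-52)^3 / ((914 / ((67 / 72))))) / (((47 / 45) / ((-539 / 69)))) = 1586805220 / 1482051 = 1070.68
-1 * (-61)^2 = -3721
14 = 14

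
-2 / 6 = -1 / 3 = -0.33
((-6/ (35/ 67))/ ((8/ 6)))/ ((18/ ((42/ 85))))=-0.24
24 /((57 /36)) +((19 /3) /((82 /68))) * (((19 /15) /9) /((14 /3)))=11275163 /736155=15.32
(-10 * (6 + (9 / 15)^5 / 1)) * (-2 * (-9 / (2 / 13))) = -4444362 / 625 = -7110.98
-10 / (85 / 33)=-66 / 17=-3.88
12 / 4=3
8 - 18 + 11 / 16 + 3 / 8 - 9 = -287 / 16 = -17.94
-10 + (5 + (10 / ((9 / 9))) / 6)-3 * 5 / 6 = -35 / 6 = -5.83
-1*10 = -10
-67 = -67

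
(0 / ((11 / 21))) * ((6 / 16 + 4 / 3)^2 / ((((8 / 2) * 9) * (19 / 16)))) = 0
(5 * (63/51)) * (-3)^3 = -2835/17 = -166.76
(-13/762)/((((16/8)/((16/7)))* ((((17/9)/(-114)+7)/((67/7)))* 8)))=-148941/44587795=-0.00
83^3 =571787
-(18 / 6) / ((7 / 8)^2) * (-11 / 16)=132 / 49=2.69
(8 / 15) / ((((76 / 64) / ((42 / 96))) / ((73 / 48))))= 511 / 1710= 0.30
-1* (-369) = 369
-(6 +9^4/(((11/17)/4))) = -40564.91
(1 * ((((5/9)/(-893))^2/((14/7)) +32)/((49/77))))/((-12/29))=-1318738229479/10851685992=-121.52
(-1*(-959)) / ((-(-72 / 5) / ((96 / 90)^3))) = 491008 / 6075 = 80.82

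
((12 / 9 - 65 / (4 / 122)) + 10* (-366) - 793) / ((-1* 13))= 38605 / 78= 494.94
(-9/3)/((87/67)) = -67/29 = -2.31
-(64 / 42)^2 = -1024 / 441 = -2.32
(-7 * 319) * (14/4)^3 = -765919/8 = -95739.88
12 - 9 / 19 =219 / 19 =11.53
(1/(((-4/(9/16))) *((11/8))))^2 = 81/7744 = 0.01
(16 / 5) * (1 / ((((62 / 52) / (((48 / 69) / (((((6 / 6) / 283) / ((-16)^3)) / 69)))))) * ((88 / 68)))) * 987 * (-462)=8155795361366016 / 155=52618034589458.17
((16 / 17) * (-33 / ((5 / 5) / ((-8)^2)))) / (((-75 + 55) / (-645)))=-1089792 / 17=-64105.41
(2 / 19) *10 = 20 / 19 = 1.05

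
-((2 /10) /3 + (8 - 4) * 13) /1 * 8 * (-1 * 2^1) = 12496 /15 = 833.07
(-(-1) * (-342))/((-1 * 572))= 171/286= 0.60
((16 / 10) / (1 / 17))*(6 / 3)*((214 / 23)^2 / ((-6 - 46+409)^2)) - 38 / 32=-365037959 / 317273040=-1.15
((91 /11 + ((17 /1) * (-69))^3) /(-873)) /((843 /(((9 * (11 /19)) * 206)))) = 3657244029976 /1553649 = 2353970.58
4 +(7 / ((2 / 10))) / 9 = 71 / 9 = 7.89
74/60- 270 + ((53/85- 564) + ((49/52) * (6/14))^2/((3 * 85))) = -114755779/137904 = -832.14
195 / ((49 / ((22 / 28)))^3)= 259545 / 322828856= 0.00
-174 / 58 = -3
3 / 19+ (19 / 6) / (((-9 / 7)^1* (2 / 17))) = -42635 / 2052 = -20.78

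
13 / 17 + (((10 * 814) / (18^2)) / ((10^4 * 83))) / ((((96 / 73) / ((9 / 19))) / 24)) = 1476577087 / 1930248000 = 0.76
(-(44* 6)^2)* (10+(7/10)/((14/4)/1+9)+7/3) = -863486.98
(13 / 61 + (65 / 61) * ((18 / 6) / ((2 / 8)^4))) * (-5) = -249665 / 61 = -4092.87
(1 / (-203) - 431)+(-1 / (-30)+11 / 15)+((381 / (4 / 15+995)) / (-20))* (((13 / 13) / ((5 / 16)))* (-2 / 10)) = -195575602699 / 454588050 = -430.23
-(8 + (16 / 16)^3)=-9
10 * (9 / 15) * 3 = 18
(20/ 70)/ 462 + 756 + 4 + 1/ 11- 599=260485/ 1617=161.09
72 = 72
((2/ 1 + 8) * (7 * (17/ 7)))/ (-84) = -85/ 42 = -2.02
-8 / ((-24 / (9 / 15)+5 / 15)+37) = 3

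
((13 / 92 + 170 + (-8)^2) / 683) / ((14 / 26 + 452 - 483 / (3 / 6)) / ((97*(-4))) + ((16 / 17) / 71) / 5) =163929918035 / 634083244261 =0.26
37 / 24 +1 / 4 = 43 / 24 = 1.79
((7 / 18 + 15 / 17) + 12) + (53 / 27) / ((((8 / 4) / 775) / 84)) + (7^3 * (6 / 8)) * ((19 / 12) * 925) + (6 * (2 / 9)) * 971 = 441966.44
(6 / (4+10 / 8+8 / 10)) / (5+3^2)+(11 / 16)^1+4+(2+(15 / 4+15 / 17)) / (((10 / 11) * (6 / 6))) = 13885159 / 1151920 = 12.05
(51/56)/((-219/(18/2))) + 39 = 159279/4088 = 38.96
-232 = -232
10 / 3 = 3.33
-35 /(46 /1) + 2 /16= -117 /184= -0.64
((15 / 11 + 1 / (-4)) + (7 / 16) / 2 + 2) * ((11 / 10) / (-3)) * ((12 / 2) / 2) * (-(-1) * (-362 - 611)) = 1141329 / 320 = 3566.65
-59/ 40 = -1.48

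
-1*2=-2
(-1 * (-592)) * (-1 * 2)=-1184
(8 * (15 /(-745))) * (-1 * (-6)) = -144 /149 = -0.97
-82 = -82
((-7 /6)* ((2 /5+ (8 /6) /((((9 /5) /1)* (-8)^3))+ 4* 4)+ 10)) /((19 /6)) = -3193169 /328320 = -9.73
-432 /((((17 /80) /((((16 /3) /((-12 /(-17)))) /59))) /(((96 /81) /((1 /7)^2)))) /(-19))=152535040 /531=287259.96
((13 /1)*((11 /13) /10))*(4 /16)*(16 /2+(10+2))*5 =55 /2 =27.50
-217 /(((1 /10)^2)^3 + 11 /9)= -63000000 /354839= -177.55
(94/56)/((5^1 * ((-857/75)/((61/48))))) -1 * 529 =-203116479/383936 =-529.04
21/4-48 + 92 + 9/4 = 103/2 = 51.50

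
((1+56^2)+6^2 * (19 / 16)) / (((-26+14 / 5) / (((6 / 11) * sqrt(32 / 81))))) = -46.99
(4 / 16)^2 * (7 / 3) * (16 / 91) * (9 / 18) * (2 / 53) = 1 / 2067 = 0.00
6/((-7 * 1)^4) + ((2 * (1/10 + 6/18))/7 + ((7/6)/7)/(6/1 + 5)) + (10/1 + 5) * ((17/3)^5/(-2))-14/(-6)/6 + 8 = -43814.22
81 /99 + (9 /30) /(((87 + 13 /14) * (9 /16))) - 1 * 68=-13644403 /203115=-67.18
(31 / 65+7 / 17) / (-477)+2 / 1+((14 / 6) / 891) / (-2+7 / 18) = 2.00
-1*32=-32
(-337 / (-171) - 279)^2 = 2244106384 / 29241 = 76745.20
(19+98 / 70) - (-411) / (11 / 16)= 34002 / 55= 618.22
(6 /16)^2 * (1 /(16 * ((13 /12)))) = 0.01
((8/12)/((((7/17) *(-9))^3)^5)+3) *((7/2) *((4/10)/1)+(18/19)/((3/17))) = 5656681466769942818603030195711/278582031981776460326719576995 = 20.31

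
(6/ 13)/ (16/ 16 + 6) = 0.07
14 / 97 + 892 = 86538 / 97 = 892.14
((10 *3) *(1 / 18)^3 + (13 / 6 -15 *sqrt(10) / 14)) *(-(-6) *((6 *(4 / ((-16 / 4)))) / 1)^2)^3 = 21886848 -75582720 *sqrt(10) / 7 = -12257944.42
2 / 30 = 1 / 15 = 0.07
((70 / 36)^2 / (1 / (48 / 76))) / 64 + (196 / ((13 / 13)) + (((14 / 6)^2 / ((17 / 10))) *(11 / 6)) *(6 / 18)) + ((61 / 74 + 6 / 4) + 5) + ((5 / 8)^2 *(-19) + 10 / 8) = 6168972353 / 30976992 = 199.15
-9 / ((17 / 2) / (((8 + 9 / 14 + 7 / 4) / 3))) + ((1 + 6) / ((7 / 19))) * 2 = 8171 / 238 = 34.33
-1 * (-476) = 476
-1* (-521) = 521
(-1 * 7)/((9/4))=-28/9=-3.11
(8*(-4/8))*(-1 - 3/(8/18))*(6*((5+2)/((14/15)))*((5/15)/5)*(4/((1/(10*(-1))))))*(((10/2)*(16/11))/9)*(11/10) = -9920/3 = -3306.67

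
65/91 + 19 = 138/7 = 19.71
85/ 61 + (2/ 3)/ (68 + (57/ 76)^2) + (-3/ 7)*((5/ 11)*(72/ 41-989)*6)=732211126289/ 633770907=1155.32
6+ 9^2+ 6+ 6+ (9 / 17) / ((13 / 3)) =21906 / 221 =99.12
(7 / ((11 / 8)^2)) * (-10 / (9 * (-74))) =2240 / 40293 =0.06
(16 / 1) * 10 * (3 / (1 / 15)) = 7200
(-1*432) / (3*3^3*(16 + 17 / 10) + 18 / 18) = -4320 / 14347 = -0.30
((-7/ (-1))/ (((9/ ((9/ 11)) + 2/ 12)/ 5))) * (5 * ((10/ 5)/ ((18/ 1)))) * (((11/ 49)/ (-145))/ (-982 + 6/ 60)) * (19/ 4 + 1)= 0.00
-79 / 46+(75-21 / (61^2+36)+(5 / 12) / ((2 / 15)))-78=-1104665 / 691288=-1.60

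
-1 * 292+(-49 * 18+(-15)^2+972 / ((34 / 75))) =20317 / 17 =1195.12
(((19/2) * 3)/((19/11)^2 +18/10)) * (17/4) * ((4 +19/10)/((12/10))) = 11529485/92608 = 124.50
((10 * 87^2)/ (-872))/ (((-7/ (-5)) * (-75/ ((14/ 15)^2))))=5887/ 8175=0.72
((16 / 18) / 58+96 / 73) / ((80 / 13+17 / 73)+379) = 82381 / 23864013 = 0.00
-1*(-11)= 11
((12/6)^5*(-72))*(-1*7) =16128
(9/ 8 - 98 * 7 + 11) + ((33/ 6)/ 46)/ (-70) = -2169883/ 3220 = -673.88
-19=-19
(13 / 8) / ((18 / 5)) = 65 / 144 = 0.45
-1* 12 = -12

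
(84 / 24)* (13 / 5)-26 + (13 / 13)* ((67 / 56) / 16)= -75377 / 4480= -16.83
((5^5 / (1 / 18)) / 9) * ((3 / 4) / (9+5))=9375 / 28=334.82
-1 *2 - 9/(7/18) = -176/7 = -25.14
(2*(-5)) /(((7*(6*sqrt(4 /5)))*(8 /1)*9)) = -5*sqrt(5) /3024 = -0.00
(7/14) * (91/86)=91/172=0.53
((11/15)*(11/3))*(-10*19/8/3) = -2299/108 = -21.29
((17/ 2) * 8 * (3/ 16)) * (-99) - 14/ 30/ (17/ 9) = -429249/ 340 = -1262.50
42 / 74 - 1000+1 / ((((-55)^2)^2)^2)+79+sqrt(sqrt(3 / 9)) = -2851642988803124963 / 3098155701953125+3^(3 / 4) / 3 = -919.67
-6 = -6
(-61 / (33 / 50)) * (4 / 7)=-52.81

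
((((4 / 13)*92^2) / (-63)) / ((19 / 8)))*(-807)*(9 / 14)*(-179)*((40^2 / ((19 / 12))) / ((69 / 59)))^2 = -5272668922183680000 / 4369183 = -1206786010607.40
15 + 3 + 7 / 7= 19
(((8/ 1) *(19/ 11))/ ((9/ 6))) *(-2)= -608/ 33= -18.42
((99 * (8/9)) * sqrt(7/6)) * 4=176 * sqrt(42)/3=380.20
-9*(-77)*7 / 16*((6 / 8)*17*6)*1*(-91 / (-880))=6140043 / 2560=2398.45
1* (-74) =-74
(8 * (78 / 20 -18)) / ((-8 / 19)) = 267.90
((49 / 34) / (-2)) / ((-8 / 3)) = 0.27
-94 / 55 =-1.71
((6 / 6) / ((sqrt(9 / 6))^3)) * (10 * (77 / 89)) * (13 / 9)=20020 * sqrt(6) / 7209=6.80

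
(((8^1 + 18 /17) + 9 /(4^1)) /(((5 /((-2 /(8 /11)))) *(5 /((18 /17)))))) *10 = -76131 /5780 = -13.17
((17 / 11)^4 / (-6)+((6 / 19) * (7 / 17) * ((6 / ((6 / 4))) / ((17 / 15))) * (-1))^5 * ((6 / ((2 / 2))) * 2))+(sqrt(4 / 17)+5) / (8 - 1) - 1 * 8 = -26032337216412546780345643 / 3069567935320828283625822+2 * sqrt(17) / 119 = -8.41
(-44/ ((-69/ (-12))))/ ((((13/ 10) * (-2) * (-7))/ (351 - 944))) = 521840/ 2093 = 249.33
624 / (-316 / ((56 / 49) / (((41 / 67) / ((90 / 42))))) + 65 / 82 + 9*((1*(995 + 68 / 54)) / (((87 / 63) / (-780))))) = -745645680 / 6051811597177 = -0.00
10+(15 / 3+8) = 23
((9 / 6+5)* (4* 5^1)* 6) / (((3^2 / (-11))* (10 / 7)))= -2002 / 3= -667.33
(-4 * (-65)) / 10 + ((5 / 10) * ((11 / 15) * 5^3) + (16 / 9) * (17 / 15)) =19939 / 270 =73.85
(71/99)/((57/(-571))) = -40541/5643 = -7.18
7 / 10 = 0.70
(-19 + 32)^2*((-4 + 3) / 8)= -169 / 8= -21.12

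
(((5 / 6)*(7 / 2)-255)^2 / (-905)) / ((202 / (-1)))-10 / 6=-6944755 / 5264928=-1.32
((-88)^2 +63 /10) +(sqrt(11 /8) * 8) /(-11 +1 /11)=77503 /10 - 11 * sqrt(22) /60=7749.44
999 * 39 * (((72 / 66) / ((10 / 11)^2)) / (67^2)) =1285713 / 112225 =11.46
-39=-39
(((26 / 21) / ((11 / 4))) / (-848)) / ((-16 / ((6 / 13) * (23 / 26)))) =23 / 1697696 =0.00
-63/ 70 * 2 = -9/ 5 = -1.80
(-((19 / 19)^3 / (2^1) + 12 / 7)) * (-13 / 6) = 403 / 84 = 4.80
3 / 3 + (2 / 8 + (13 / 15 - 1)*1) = 67 / 60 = 1.12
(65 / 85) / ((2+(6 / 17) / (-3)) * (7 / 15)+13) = 195 / 3539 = 0.06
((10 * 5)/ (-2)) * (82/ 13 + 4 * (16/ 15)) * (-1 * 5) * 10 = 515500/ 39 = 13217.95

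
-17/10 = -1.70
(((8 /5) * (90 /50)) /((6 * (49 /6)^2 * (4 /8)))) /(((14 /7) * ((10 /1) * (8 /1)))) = 27 /300125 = 0.00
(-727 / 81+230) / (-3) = -73.67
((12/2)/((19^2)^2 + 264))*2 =0.00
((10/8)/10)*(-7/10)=-7/80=-0.09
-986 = -986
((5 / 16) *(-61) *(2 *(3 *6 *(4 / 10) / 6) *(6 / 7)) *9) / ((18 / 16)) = -2196 / 7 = -313.71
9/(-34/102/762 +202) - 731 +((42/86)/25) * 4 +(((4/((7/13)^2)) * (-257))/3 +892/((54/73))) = -464235206956253/656742260475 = -706.88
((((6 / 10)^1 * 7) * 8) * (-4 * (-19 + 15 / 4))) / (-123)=-16.66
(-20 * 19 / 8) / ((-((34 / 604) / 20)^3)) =2130382869.94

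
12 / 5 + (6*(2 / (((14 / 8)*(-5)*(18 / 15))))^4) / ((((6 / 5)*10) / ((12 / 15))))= 2334284 / 972405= 2.40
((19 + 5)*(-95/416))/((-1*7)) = 285/364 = 0.78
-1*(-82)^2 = -6724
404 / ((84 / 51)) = 1717 / 7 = 245.29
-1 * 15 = -15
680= 680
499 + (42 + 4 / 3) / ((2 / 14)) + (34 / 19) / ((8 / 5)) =183187 / 228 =803.45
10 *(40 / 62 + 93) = 29030 / 31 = 936.45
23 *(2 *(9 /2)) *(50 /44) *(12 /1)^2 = 372600 /11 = 33872.73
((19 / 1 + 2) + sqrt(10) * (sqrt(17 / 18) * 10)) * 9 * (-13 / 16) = -378.29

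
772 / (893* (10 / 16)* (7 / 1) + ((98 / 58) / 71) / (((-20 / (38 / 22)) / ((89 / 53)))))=0.20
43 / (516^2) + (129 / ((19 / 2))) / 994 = 808211 / 58471056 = 0.01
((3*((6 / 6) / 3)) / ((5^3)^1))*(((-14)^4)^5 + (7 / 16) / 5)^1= 6693460434022784124846087 / 10000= 669346043402278412484.61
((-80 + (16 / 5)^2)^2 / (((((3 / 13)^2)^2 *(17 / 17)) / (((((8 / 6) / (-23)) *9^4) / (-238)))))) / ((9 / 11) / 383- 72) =-2195882410495488 / 57653194375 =-38087.78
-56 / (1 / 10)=-560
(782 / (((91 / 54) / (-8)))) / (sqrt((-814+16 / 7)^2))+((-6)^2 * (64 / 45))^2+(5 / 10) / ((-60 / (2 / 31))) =299611006157 / 114492300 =2616.87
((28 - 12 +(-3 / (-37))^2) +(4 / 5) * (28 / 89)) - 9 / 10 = 18712657 / 1218410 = 15.36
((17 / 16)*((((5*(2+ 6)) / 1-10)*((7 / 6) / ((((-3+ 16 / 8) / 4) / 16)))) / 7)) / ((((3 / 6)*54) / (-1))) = 340 / 27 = 12.59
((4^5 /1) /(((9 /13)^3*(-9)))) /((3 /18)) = -4499456 /2187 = -2057.36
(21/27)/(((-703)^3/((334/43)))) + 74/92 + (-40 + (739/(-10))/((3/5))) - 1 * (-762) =1854358469192851/3092464879227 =599.64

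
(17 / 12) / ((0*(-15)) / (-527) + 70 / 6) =17 / 140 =0.12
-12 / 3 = -4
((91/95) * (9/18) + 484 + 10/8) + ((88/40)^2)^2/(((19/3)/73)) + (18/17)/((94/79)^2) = 1349398126223/1783767500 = 756.49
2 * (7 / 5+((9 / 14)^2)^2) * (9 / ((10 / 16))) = 2715453 / 60025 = 45.24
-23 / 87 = -0.26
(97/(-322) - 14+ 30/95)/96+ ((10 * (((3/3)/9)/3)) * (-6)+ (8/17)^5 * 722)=35761951261951/2501765316288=14.29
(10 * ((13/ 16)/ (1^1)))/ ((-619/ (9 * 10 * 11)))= -32175/ 2476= -12.99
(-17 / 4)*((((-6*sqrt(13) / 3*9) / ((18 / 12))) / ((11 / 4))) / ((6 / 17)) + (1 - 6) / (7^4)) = 85 / 9604 + 578*sqrt(13) / 11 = 189.46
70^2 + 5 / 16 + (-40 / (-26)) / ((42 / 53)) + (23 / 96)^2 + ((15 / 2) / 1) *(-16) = 4010714059 / 838656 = 4782.31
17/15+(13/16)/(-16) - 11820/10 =-4534723/3840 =-1180.92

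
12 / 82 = 6 / 41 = 0.15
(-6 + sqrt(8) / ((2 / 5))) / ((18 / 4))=-4 / 3 + 10*sqrt(2) / 9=0.24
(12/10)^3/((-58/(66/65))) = -7128/235625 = -0.03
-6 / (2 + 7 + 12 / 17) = -34 / 55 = -0.62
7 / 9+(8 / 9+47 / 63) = 152 / 63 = 2.41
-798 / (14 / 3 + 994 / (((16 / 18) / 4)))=-18 / 101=-0.18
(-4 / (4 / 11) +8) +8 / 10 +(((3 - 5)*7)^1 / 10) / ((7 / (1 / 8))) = -89 / 40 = -2.22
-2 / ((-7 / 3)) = 6 / 7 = 0.86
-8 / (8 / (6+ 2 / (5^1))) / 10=-0.64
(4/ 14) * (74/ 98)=74/ 343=0.22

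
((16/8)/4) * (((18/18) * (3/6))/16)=1/64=0.02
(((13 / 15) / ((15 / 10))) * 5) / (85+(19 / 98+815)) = 2548 / 793971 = 0.00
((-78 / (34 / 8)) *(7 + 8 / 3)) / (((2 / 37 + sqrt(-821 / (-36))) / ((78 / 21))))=208900224 / 133732795 - 644109024 *sqrt(821) / 133732795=-136.44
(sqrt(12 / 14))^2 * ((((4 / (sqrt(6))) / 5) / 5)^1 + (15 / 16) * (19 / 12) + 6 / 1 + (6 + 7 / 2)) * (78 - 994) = -746769 / 56 - 3664 * sqrt(6) / 175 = -13386.45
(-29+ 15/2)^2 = 1849/4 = 462.25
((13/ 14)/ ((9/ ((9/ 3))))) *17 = 221/ 42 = 5.26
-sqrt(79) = -8.89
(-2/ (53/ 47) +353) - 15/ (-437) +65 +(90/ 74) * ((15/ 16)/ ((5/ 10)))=2869374115/ 6855656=418.54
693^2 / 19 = 25276.26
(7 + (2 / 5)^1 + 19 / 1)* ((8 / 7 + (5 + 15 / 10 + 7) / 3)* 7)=5214 / 5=1042.80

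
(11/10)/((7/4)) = 22/35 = 0.63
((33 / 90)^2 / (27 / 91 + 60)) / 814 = 1001 / 365434200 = 0.00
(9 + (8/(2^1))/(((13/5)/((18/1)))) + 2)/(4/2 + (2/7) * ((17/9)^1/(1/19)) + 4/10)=158445/51818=3.06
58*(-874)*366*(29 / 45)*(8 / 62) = -717393184 / 465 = -1542781.04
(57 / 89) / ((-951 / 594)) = -11286 / 28213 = -0.40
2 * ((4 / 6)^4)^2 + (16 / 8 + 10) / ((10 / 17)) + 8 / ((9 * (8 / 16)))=730102 / 32805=22.26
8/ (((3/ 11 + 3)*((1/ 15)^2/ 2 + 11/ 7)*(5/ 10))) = 15400/ 4957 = 3.11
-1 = -1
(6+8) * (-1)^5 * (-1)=14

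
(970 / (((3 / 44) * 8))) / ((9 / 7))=37345 / 27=1383.15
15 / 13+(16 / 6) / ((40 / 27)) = 192 / 65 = 2.95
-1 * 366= -366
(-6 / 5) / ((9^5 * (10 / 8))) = -8 / 492075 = -0.00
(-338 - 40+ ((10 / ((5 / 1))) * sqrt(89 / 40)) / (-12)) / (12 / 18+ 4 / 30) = -472.81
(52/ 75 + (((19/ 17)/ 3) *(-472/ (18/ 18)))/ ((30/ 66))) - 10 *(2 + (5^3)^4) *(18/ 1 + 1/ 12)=-112579347610087/ 2550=-44148763768.66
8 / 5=1.60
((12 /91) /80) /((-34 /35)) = -3 /1768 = -0.00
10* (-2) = -20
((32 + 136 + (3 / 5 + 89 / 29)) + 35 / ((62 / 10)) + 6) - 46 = 137.31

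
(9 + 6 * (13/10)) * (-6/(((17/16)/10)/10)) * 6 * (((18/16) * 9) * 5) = -2881694.12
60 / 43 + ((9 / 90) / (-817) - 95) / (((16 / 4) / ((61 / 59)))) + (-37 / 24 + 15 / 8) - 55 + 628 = 3182401967 / 5784360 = 550.17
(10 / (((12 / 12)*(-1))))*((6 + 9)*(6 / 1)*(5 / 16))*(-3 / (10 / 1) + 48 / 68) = -15525 / 136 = -114.15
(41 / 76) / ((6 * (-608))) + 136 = 37705687 / 277248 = 136.00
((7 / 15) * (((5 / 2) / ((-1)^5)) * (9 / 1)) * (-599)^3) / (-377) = -4513357779 / 754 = -5985885.65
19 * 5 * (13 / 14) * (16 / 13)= 760 / 7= 108.57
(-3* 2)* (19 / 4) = -57 / 2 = -28.50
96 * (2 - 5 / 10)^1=144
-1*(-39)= 39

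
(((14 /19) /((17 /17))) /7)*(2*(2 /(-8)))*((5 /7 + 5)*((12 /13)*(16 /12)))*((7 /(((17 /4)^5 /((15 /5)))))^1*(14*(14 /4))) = -96337920 /350704679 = -0.27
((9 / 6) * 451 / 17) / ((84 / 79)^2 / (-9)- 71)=-2814691 / 5030810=-0.56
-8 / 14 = -4 / 7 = -0.57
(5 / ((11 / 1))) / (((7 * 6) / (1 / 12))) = 5 / 5544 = 0.00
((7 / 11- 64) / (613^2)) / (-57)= 0.00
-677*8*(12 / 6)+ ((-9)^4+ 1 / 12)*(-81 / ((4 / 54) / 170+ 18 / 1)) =-6668613353 / 165244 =-40356.16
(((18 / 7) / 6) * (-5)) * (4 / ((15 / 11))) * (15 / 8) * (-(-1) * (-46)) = 3795 / 7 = 542.14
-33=-33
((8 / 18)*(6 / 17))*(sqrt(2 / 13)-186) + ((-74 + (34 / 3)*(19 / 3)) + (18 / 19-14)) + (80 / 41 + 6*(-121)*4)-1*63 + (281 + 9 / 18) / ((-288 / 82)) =-11783873417 / 3813984 + 8*sqrt(26) / 663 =-3089.59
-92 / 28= -23 / 7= -3.29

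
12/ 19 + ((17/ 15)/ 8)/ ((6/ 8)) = 1403/ 1710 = 0.82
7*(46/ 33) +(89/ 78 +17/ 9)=32915/ 2574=12.79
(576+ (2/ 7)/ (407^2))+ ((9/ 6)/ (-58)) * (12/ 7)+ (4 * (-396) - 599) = -7719953316/ 4803821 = -1607.04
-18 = -18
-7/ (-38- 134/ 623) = 4361/ 23808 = 0.18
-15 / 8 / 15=-1 / 8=-0.12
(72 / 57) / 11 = 24 / 209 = 0.11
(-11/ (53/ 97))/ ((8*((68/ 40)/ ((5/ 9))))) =-26675/ 32436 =-0.82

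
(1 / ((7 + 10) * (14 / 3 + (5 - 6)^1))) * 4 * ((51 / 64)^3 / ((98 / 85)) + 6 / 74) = 134797563 / 4039770112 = 0.03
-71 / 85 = -0.84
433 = 433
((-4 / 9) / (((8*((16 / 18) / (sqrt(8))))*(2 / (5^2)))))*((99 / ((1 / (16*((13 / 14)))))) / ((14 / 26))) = -6036.02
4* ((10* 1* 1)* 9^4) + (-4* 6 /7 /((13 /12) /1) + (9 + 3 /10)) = 238825983 /910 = 262446.14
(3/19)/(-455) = -3/8645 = -0.00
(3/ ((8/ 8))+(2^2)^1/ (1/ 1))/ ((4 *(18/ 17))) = 119/ 72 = 1.65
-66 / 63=-22 / 21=-1.05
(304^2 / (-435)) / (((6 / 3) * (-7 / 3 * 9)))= 46208 / 9135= 5.06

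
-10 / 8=-5 / 4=-1.25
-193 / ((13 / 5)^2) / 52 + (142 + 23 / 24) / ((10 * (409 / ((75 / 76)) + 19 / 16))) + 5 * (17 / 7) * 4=1474491254485 / 30682273804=48.06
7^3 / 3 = 343 / 3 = 114.33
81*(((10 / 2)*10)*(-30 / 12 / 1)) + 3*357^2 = 372222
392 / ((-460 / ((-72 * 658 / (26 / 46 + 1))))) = 128968 / 5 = 25793.60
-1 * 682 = -682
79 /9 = 8.78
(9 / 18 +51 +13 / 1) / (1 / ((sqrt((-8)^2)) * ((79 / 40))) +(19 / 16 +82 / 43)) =3505704 / 171631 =20.43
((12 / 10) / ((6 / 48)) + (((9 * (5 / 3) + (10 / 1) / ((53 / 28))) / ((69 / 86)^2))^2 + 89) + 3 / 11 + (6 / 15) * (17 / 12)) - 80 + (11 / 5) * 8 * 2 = 1047.44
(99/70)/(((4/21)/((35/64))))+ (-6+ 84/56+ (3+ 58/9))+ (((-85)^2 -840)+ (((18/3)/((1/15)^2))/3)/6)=29809175/4608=6469.00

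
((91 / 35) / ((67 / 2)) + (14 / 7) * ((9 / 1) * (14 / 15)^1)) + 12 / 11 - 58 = -147516 / 3685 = -40.03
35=35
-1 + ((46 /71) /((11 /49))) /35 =-3583 /3905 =-0.92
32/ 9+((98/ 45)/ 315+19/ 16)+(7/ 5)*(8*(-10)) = -3474901/ 32400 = -107.25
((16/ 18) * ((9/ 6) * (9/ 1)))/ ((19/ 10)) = 120/ 19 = 6.32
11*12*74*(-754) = -7365072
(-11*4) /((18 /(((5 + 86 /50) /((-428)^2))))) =-77 /858675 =-0.00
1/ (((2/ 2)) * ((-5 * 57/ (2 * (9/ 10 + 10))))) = -109/ 1425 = -0.08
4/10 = 0.40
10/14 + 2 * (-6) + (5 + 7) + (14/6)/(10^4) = 150049/210000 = 0.71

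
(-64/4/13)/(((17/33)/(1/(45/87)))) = -5104/1105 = -4.62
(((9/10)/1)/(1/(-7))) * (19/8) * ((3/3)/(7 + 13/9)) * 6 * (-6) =5103/80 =63.79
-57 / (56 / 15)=-855 / 56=-15.27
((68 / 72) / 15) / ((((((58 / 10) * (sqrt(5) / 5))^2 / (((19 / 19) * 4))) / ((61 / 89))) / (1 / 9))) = 51850 / 18188307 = 0.00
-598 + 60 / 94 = -28076 / 47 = -597.36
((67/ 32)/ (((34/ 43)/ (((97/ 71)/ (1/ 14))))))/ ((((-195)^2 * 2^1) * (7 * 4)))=279457/ 11749420800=0.00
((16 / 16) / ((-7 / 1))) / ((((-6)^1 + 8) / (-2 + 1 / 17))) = 33 / 238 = 0.14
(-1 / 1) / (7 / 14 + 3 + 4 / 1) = -2 / 15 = -0.13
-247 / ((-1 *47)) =247 / 47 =5.26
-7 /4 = -1.75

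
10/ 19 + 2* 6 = 238/ 19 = 12.53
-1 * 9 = -9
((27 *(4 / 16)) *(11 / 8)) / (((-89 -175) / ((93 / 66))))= -279 / 5632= -0.05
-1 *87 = -87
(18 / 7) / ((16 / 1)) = 9 / 56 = 0.16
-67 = -67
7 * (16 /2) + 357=413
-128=-128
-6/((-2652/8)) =4/221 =0.02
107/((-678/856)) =-45796/339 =-135.09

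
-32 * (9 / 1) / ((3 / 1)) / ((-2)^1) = 48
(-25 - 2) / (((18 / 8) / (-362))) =4344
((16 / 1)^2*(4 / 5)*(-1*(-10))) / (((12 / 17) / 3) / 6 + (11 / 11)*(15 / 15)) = 104448 / 53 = 1970.72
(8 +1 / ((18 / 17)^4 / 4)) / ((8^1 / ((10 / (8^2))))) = 1467365 / 6718464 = 0.22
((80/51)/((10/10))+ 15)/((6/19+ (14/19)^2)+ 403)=305045/7435443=0.04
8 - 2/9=70/9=7.78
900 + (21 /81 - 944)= -1181 /27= -43.74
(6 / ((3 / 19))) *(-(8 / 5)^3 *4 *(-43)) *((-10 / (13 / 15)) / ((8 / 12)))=-30117888 / 65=-463352.12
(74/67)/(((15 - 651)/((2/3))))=-37/31959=-0.00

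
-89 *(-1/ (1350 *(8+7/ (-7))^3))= 89/ 463050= 0.00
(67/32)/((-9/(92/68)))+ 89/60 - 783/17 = -1098913/24480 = -44.89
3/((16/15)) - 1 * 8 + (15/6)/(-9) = -787/144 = -5.47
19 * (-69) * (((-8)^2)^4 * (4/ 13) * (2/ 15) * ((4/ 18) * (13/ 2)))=-58653147136/ 45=-1303403269.69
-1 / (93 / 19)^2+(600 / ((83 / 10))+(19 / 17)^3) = 259731863534 / 3526880571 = 73.64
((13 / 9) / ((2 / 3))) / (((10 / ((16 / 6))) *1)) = 26 / 45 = 0.58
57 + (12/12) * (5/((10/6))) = 60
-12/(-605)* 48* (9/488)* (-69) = -44712/36905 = -1.21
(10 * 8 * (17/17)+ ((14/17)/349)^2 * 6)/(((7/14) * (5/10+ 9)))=11264161184/668809291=16.84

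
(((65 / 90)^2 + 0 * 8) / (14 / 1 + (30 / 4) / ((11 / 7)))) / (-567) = -1859 / 37935702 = -0.00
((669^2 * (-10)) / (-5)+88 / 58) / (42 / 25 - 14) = -324482275 / 4466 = -72656.13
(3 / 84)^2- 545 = -427279 / 784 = -545.00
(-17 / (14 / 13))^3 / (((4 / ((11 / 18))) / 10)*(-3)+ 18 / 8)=-593662355 / 43218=-13736.46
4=4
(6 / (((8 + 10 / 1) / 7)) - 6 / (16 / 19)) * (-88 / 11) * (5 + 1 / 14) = 8165 / 42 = 194.40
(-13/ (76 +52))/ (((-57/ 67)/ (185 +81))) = 6097/ 192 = 31.76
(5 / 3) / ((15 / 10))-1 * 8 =-62 / 9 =-6.89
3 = 3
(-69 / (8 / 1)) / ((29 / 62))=-2139 / 116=-18.44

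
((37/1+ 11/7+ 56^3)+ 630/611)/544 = 187819753/581672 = 322.90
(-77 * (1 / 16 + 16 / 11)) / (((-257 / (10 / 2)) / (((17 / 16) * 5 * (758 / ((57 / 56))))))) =702448075 / 78128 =8990.99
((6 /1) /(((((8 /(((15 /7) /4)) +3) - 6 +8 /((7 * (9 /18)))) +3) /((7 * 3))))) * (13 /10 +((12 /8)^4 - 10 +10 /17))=-5486481 /245888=-22.31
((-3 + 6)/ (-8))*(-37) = 111/ 8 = 13.88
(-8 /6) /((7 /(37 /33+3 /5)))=-1136 /3465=-0.33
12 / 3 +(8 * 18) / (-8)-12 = -26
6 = 6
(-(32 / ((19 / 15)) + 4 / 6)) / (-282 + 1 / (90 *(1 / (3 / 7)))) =103460 / 1125161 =0.09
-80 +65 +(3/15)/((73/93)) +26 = 4108/365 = 11.25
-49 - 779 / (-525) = -24946 / 525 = -47.52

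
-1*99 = -99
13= 13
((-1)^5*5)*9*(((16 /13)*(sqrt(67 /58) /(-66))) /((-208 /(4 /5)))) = -3*sqrt(3886) /53911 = -0.00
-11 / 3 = -3.67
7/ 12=0.58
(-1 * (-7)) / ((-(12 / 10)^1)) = -35 / 6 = -5.83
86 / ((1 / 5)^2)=2150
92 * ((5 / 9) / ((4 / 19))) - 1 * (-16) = 2329 / 9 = 258.78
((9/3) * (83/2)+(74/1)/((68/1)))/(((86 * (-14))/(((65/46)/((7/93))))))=-1843725/941528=-1.96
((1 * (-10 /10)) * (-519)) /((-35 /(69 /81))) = -3979 /315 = -12.63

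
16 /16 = 1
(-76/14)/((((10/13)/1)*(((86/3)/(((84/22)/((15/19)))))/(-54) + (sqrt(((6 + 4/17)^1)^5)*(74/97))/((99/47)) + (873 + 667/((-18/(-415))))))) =-0.00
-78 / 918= -13 / 153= -0.08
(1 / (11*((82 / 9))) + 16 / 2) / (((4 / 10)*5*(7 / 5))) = 36125 / 12628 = 2.86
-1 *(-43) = 43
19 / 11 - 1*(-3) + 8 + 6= 206 / 11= 18.73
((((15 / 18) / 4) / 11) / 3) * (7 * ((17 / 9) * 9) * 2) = 595 / 396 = 1.50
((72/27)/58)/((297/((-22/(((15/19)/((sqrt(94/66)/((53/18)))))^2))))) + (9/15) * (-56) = -33.60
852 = 852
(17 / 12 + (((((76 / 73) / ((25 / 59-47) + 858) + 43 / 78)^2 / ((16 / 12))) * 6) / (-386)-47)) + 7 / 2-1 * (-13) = -15449884340193227935 / 531163105497835824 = -29.09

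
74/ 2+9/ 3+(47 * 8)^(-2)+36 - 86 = -1413759/ 141376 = -10.00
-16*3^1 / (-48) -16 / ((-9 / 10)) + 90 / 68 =6151 / 306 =20.10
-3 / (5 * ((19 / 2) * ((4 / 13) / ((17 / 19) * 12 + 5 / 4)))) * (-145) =1030341 / 2888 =356.77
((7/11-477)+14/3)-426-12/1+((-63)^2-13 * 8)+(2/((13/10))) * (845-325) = 3755.30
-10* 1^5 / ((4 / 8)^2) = -40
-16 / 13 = -1.23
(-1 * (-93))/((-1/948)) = -88164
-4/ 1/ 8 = -1/ 2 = -0.50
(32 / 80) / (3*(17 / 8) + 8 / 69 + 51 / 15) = 1104 / 27299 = 0.04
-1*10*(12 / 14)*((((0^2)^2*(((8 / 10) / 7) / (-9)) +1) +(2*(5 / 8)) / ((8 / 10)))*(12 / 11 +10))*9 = -337635 / 154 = -2192.44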